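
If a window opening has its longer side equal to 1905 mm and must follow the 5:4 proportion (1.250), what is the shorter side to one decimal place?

1524.0 mm

5:4 = 1.25000.
Shorter side = 1905 ÷ 1.25000 ≈ 1524.000 → 1524.0 mm.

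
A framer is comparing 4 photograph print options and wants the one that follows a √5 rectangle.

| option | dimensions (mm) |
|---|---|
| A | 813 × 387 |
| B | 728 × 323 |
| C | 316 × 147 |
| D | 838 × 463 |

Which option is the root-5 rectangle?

Target root-5 ≈ 2.236.
A: 2.101 (Δ0.135)  B: 2.254 (Δ0.018)  C: 2.150 (Δ0.086)  D: 1.810 (Δ0.426)

B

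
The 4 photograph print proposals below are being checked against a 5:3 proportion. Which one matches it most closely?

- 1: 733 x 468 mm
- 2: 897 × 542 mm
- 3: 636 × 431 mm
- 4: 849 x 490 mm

Target 5:3 ≈ 1.667.
1: 1.566 (Δ0.101)  2: 1.655 (Δ0.012)  3: 1.476 (Δ0.191)  4: 1.733 (Δ0.066)

2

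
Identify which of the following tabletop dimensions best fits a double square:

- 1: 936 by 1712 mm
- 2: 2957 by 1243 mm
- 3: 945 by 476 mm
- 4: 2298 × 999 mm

Target 2:1 ≈ 2.000.
1: 1.829 (Δ0.171)  2: 2.379 (Δ0.379)  3: 1.985 (Δ0.015)  4: 2.300 (Δ0.300)

3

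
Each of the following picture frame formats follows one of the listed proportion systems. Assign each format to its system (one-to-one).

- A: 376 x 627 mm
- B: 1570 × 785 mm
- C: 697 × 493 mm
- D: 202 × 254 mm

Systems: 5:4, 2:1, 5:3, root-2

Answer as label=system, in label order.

Ratios: A ≈ 1.668; B ≈ 2.000; C ≈ 1.414; D ≈ 1.257.
Targets: 5:4 ≈ 1.250; 2:1 ≈ 2.000; 5:3 ≈ 1.667; root-2 ≈ 1.414.

A=5:3, B=2:1, C=root-2, D=5:4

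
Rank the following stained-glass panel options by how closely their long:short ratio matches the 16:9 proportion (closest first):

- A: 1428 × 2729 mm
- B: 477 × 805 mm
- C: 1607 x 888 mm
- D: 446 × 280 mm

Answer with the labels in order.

A: 2729/1428 ≈ 1.911 → |1.911 − 1.778| = 0.133
B: 805/477 ≈ 1.688 → |1.688 − 1.778| = 0.090
C: 1607/888 ≈ 1.810 → |1.810 − 1.778| = 0.032
D: 446/280 ≈ 1.593 → |1.593 − 1.778| = 0.185

C, B, A, D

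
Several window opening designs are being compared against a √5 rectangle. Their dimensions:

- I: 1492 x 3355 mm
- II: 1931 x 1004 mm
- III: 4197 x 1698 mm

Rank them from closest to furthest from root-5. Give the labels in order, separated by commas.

I, III, II

Ratios: I = 3355 / 1492 ≈ 2.249; II = 1931 / 1004 ≈ 1.923; III = 4197 / 1698 ≈ 2.472.
|Δ from 2.236|: I 0.013; II 0.313; III 0.236.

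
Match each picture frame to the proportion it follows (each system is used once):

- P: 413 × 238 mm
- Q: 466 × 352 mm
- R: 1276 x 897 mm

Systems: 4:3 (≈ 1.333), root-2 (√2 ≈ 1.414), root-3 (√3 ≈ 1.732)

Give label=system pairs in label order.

Ratios: P ≈ 1.735; Q ≈ 1.324; R ≈ 1.423.
Targets: 4:3 ≈ 1.333; root-2 ≈ 1.414; root-3 ≈ 1.732.

P=root-3, Q=4:3, R=root-2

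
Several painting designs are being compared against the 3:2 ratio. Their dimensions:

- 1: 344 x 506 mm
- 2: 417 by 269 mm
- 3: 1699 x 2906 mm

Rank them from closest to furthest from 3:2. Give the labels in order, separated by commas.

1, 2, 3

Ratios: 1 = 506 / 344 ≈ 1.471; 2 = 417 / 269 ≈ 1.550; 3 = 2906 / 1699 ≈ 1.710.
|Δ from 1.500|: 1 0.029; 2 0.050; 3 0.210.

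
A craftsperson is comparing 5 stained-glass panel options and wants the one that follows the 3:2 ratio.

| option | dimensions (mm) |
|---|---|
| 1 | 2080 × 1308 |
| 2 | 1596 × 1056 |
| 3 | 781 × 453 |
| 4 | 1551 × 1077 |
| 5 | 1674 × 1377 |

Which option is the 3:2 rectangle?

2

Ratios (long/short): 1 ≈ 1.590; 2 ≈ 1.511; 3 ≈ 1.724; 4 ≈ 1.440; 5 ≈ 1.216.
3:2 ≈ 1.500; option 2 is nearest (Δ 0.011).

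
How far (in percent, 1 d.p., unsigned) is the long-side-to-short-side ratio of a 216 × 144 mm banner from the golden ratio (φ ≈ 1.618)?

Ratio = 216 / 144 ≈ 1.5000.
Ideal golden ratio ≈ 1.6180. |1.5000 − 1.6180| / 1.6180 ≈ 7.29% → 7.3%.

7.3%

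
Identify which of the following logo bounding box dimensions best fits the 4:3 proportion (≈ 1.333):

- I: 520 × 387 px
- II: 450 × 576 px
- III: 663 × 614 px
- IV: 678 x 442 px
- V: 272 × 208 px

I

Target 4:3 ≈ 1.333.
I: 1.344 (Δ0.011)  II: 1.280 (Δ0.053)  III: 1.080 (Δ0.253)  IV: 1.534 (Δ0.201)  V: 1.308 (Δ0.025)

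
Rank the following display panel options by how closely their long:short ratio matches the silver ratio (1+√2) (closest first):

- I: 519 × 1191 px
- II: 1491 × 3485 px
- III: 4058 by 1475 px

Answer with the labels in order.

I: 1191/519 ≈ 2.295 → |2.295 − 2.414| = 0.119
II: 3485/1491 ≈ 2.337 → |2.337 − 2.414| = 0.077
III: 4058/1475 ≈ 2.751 → |2.751 − 2.414| = 0.337

II, I, III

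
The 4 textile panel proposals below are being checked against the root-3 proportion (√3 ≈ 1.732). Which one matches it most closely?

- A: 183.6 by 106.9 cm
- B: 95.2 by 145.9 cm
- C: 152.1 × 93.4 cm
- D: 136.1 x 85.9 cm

Ratios (long/short): A ≈ 1.717; B ≈ 1.533; C ≈ 1.628; D ≈ 1.584.
root-3 ≈ 1.732; option A is nearest (Δ 0.015).

A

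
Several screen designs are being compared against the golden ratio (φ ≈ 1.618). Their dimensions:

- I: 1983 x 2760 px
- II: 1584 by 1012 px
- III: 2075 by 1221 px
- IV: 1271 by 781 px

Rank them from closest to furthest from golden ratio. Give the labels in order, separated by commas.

IV, II, III, I

I: 2760/1983 ≈ 1.392 → |1.392 − 1.618| = 0.226
II: 1584/1012 ≈ 1.565 → |1.565 − 1.618| = 0.053
III: 2075/1221 ≈ 1.699 → |1.699 − 1.618| = 0.081
IV: 1271/781 ≈ 1.627 → |1.627 − 1.618| = 0.009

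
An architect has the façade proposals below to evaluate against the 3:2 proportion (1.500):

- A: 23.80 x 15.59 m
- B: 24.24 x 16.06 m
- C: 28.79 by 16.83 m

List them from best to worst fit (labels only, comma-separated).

B, A, C

A: 23.80/15.59 ≈ 1.527 → |1.527 − 1.500| = 0.027
B: 24.24/16.06 ≈ 1.509 → |1.509 − 1.500| = 0.009
C: 28.79/16.83 ≈ 1.711 → |1.711 − 1.500| = 0.211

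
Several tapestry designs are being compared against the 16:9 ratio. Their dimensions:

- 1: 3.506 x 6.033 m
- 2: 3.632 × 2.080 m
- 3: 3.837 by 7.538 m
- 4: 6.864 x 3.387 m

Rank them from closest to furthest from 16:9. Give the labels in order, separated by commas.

1: 6.033/3.506 ≈ 1.721 → |1.721 − 1.778| = 0.057
2: 3.632/2.080 ≈ 1.746 → |1.746 − 1.778| = 0.032
3: 7.538/3.837 ≈ 1.965 → |1.965 − 1.778| = 0.187
4: 6.864/3.387 ≈ 2.027 → |2.027 − 1.778| = 0.249

2, 1, 3, 4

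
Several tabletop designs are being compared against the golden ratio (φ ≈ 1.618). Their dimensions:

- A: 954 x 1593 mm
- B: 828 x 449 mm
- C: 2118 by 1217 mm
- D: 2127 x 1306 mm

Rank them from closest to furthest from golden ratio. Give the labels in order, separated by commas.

Ratios: A = 1593 / 954 ≈ 1.670; B = 828 / 449 ≈ 1.844; C = 2118 / 1217 ≈ 1.740; D = 2127 / 1306 ≈ 1.629.
|Δ from 1.618|: A 0.052; B 0.226; C 0.122; D 0.011.

D, A, C, B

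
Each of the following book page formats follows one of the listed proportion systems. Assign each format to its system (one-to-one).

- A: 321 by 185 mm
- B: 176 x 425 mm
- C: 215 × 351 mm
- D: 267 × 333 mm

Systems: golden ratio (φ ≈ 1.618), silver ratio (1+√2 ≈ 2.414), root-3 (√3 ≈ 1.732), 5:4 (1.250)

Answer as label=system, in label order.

A = 321/185 ≈ 1.735 → root-3 (1.732)
B = 425/176 ≈ 2.415 → silver ratio (2.414)
C = 351/215 ≈ 1.633 → golden ratio (1.618)
D = 333/267 ≈ 1.247 → 5:4 (1.250)

A=root-3, B=silver ratio, C=golden ratio, D=5:4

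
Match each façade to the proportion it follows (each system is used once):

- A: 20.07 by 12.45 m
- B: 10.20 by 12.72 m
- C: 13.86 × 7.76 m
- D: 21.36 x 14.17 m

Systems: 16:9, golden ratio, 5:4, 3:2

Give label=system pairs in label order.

A=golden ratio, B=5:4, C=16:9, D=3:2

Ratios: A ≈ 1.612; B ≈ 1.247; C ≈ 1.786; D ≈ 1.507.
Targets: 16:9 ≈ 1.778; golden ratio ≈ 1.618; 5:4 ≈ 1.250; 3:2 ≈ 1.500.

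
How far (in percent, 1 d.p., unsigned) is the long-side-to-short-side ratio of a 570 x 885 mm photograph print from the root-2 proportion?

9.8%

Ratio = 885 / 570 ≈ 1.5526.
Ideal root-2 ≈ 1.4142. |1.5526 − 1.4142| / 1.4142 ≈ 9.79% → 9.8%.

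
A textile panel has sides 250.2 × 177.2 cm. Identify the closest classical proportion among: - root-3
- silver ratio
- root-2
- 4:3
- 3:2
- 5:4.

root-2

Ratio = 250.2 / 177.2 ≈ 1.412.
Distances: root-3 1.732 (Δ 0.320); silver ratio 2.414 (Δ 1.002); root-2 1.414 (Δ 0.002); 4:3 1.333 (Δ 0.079); 3:2 1.500 (Δ 0.088); 5:4 1.250 (Δ 0.162).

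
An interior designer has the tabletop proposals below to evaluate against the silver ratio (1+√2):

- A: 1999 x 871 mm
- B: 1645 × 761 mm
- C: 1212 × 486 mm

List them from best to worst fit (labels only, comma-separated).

Ratios: A = 1999 / 871 ≈ 2.295; B = 1645 / 761 ≈ 2.162; C = 1212 / 486 ≈ 2.494.
|Δ from 2.414|: A 0.119; B 0.252; C 0.080.

C, A, B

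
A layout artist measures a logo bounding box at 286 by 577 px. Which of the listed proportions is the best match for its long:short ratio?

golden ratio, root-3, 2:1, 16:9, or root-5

2:1

Ratio = 577 / 286 ≈ 2.017.
Distances: golden ratio 1.618 (Δ 0.399); root-3 1.732 (Δ 0.285); 2:1 2.000 (Δ 0.017); 16:9 1.778 (Δ 0.239); root-5 2.236 (Δ 0.219).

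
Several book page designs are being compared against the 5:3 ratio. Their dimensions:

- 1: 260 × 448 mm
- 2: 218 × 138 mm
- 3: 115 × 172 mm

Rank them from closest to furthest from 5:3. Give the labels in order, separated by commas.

1, 2, 3

Ratios: 1 = 448 / 260 ≈ 1.723; 2 = 218 / 138 ≈ 1.580; 3 = 172 / 115 ≈ 1.496.
|Δ from 1.667|: 1 0.056; 2 0.087; 3 0.171.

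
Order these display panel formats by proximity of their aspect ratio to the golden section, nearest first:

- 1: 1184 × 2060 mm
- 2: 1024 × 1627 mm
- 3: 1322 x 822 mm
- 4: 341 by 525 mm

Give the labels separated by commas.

1: 2060/1184 ≈ 1.740 → |1.740 − 1.618| = 0.122
2: 1627/1024 ≈ 1.589 → |1.589 − 1.618| = 0.029
3: 1322/822 ≈ 1.608 → |1.608 − 1.618| = 0.010
4: 525/341 ≈ 1.540 → |1.540 − 1.618| = 0.078

3, 2, 4, 1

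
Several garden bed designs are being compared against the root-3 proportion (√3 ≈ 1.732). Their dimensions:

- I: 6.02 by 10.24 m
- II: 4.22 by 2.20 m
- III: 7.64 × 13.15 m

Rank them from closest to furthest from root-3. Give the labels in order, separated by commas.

Ratios: I = 10.24 / 6.02 ≈ 1.701; II = 4.22 / 2.20 ≈ 1.918; III = 13.15 / 7.64 ≈ 1.721.
|Δ from 1.732|: I 0.031; II 0.186; III 0.011.

III, I, II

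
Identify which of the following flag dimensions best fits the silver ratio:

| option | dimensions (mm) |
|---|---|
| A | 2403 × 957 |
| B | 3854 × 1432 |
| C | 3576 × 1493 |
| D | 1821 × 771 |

C

Target silver ratio ≈ 2.414.
A: 2.511 (Δ0.097)  B: 2.691 (Δ0.277)  C: 2.395 (Δ0.019)  D: 2.362 (Δ0.052)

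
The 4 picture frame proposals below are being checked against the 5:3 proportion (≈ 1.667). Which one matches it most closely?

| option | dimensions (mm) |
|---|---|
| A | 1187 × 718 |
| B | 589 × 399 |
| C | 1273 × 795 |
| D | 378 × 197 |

A

Target 5:3 ≈ 1.667.
A: 1.653 (Δ0.014)  B: 1.476 (Δ0.191)  C: 1.601 (Δ0.066)  D: 1.919 (Δ0.252)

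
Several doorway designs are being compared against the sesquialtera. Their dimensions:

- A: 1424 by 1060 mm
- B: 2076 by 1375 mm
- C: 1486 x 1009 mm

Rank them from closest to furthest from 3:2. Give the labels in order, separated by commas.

Ratios: A = 1424 / 1060 ≈ 1.343; B = 2076 / 1375 ≈ 1.510; C = 1486 / 1009 ≈ 1.473.
|Δ from 1.500|: A 0.157; B 0.010; C 0.027.

B, C, A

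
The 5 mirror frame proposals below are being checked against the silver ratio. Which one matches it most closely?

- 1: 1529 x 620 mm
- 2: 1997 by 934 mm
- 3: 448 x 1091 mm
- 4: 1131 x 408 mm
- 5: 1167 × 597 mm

3

Ratios (long/short): 1 ≈ 2.466; 2 ≈ 2.138; 3 ≈ 2.435; 4 ≈ 2.772; 5 ≈ 1.955.
silver ratio ≈ 2.414; option 3 is nearest (Δ 0.021).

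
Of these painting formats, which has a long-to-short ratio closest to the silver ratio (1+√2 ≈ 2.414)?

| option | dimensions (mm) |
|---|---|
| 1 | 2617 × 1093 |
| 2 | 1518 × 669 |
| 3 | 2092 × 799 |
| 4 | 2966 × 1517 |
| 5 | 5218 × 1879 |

1

Ratios (long/short): 1 ≈ 2.394; 2 ≈ 2.269; 3 ≈ 2.618; 4 ≈ 1.955; 5 ≈ 2.777.
silver ratio ≈ 2.414; option 1 is nearest (Δ 0.020).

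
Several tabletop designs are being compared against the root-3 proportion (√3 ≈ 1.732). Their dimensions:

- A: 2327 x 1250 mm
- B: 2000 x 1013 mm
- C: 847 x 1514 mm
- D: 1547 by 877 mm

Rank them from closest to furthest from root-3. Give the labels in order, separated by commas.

D, C, A, B

A: 2327/1250 ≈ 1.862 → |1.862 − 1.732| = 0.130
B: 2000/1013 ≈ 1.974 → |1.974 − 1.732| = 0.242
C: 1514/847 ≈ 1.787 → |1.787 − 1.732| = 0.055
D: 1547/877 ≈ 1.764 → |1.764 − 1.732| = 0.032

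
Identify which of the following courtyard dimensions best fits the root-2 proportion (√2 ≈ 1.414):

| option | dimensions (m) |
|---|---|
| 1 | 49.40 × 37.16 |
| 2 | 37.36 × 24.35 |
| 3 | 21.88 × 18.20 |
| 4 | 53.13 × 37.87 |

4

Target root-2 ≈ 1.414.
1: 1.329 (Δ0.085)  2: 1.534 (Δ0.120)  3: 1.202 (Δ0.212)  4: 1.403 (Δ0.011)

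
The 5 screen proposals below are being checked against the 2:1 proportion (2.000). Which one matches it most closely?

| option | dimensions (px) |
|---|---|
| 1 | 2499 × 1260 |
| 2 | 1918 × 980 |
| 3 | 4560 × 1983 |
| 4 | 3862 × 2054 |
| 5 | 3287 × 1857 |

Target 2:1 ≈ 2.000.
1: 1.983 (Δ0.017)  2: 1.957 (Δ0.043)  3: 2.300 (Δ0.300)  4: 1.880 (Δ0.120)  5: 1.770 (Δ0.230)

1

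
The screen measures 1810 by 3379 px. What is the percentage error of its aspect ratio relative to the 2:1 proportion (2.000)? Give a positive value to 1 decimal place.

Ratio = 3379 / 1810 ≈ 1.8669.
Ideal 2:1 = 2.0000. |1.8669 − 2.0000| / 2.0000 ≈ 6.65% → 6.7%.

6.7%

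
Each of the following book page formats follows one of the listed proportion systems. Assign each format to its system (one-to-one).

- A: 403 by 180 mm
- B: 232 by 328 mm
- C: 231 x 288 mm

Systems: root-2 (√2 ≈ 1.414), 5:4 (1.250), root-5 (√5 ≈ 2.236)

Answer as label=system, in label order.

Ratios: A ≈ 2.239; B ≈ 1.414; C ≈ 1.247.
Targets: root-2 ≈ 1.414; 5:4 ≈ 1.250; root-5 ≈ 2.236.

A=root-5, B=root-2, C=5:4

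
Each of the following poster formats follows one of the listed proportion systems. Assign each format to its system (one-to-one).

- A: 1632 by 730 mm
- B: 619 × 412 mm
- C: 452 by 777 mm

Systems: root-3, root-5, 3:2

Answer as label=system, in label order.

A=root-5, B=3:2, C=root-3

A = 1632/730 ≈ 2.236 → root-5 (2.236)
B = 619/412 ≈ 1.502 → 3:2 (1.500)
C = 777/452 ≈ 1.719 → root-3 (1.732)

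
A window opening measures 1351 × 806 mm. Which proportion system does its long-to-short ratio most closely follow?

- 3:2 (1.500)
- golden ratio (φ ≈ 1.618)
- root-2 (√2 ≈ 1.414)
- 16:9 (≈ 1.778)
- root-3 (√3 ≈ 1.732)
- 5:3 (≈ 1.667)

1351/806 ≈ 1.676. Nearest candidates are 5:3 (1.667, off by 0.009) and root-3 (1.732, off by 0.056).

5:3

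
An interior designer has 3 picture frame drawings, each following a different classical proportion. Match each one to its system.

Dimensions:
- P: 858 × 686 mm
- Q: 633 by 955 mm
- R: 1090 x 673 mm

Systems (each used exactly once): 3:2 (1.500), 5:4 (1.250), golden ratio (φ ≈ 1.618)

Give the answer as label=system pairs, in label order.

P = 858/686 ≈ 1.251 → 5:4 (1.250)
Q = 955/633 ≈ 1.509 → 3:2 (1.500)
R = 1090/673 ≈ 1.620 → golden ratio (1.618)

P=5:4, Q=3:2, R=golden ratio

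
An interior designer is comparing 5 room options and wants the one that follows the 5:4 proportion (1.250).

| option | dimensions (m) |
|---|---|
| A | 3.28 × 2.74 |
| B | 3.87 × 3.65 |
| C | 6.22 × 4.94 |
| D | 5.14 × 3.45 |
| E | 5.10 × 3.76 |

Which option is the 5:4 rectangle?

Ratios (long/short): A ≈ 1.197; B ≈ 1.060; C ≈ 1.259; D ≈ 1.490; E ≈ 1.356.
5:4 ≈ 1.250; option C is nearest (Δ 0.009).

C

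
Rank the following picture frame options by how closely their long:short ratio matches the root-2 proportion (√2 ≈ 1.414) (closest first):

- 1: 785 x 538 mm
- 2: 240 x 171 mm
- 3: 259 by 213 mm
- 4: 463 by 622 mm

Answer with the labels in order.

2, 1, 4, 3

1: 785/538 ≈ 1.459 → |1.459 − 1.414| = 0.045
2: 240/171 ≈ 1.404 → |1.404 − 1.414| = 0.010
3: 259/213 ≈ 1.216 → |1.216 − 1.414| = 0.198
4: 622/463 ≈ 1.343 → |1.343 − 1.414| = 0.071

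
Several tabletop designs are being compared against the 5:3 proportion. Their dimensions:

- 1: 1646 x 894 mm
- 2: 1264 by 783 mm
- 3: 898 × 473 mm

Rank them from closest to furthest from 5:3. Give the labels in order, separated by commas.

1: 1646/894 ≈ 1.841 → |1.841 − 1.667| = 0.174
2: 1264/783 ≈ 1.614 → |1.614 − 1.667| = 0.053
3: 898/473 ≈ 1.899 → |1.899 − 1.667| = 0.232

2, 1, 3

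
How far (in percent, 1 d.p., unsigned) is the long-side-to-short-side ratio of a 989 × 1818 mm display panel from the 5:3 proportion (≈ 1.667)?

Ratio = 1818 / 989 ≈ 1.8382.
Ideal 5:3 ≈ 1.6667. |1.8382 − 1.6667| / 1.6667 ≈ 10.29% → 10.3%.

10.3%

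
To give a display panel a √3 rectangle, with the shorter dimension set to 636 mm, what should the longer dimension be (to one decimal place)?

root-3 ≈ 1.73205.
Longer side = 636 × 1.73205 ≈ 1101.584 → 1101.6 mm.

1101.6 mm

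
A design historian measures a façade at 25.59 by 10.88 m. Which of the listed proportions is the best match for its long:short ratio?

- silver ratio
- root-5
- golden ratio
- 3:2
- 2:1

25.59/10.88 ≈ 2.352. Nearest candidates are silver ratio (2.414, off by 0.062) and root-5 (2.236, off by 0.116).

silver ratio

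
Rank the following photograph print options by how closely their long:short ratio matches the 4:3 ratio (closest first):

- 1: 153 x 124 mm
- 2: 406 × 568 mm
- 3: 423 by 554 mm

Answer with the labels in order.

1: 153/124 ≈ 1.234 → |1.234 − 1.333| = 0.099
2: 568/406 ≈ 1.399 → |1.399 − 1.333| = 0.066
3: 554/423 ≈ 1.310 → |1.310 − 1.333| = 0.023

3, 2, 1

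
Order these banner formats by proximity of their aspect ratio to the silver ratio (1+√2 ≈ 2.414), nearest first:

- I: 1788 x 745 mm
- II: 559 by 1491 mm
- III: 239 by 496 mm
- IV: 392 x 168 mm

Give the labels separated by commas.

Ratios: I = 1788 / 745 ≈ 2.400; II = 1491 / 559 ≈ 2.667; III = 496 / 239 ≈ 2.075; IV = 392 / 168 ≈ 2.333.
|Δ from 2.414|: I 0.014; II 0.253; III 0.339; IV 0.081.

I, IV, II, III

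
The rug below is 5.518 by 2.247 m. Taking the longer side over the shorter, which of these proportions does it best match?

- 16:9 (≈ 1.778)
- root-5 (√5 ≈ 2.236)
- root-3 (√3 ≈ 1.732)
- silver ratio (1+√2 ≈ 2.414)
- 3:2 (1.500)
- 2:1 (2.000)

5.518/2.247 ≈ 2.456. Nearest candidates are silver ratio (2.414, off by 0.042) and root-5 (2.236, off by 0.220).

silver ratio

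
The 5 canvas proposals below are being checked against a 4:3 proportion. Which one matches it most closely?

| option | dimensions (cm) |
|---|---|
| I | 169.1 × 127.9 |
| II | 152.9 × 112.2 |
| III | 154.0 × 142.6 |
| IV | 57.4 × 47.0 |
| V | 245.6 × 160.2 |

Target 4:3 ≈ 1.333.
I: 1.322 (Δ0.011)  II: 1.363 (Δ0.030)  III: 1.080 (Δ0.253)  IV: 1.221 (Δ0.112)  V: 1.533 (Δ0.200)

I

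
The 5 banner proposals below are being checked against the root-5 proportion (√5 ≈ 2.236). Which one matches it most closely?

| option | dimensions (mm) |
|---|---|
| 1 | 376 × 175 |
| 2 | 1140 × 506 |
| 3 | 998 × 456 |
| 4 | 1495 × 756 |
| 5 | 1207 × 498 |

Target root-5 ≈ 2.236.
1: 2.149 (Δ0.087)  2: 2.253 (Δ0.017)  3: 2.189 (Δ0.047)  4: 1.978 (Δ0.258)  5: 2.424 (Δ0.188)

2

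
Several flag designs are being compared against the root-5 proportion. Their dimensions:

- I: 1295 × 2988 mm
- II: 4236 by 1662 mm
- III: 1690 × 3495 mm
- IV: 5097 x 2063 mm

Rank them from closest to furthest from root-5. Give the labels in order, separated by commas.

I, III, IV, II

Ratios: I = 2988 / 1295 ≈ 2.307; II = 4236 / 1662 ≈ 2.549; III = 3495 / 1690 ≈ 2.068; IV = 5097 / 2063 ≈ 2.471.
|Δ from 2.236|: I 0.071; II 0.313; III 0.168; IV 0.235.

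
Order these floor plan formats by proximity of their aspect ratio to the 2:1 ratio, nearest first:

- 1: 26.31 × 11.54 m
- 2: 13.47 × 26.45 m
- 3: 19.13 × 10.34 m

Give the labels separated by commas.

Ratios: 1 = 26.31 / 11.54 ≈ 2.280; 2 = 26.45 / 13.47 ≈ 1.964; 3 = 19.13 / 10.34 ≈ 1.850.
|Δ from 2.000|: 1 0.280; 2 0.036; 3 0.150.

2, 3, 1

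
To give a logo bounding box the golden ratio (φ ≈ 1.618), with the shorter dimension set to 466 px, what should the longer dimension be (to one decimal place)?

golden ratio ≈ 1.61803.
Longer side = 466 × 1.61803 ≈ 754.002 → 754.0 px.

754.0 px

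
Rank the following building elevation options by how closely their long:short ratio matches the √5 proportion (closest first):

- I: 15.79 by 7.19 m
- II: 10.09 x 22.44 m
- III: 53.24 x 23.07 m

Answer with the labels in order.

II, I, III

Ratios: I = 15.79 / 7.19 ≈ 2.196; II = 22.44 / 10.09 ≈ 2.224; III = 53.24 / 23.07 ≈ 2.308.
|Δ from 2.236|: I 0.040; II 0.012; III 0.072.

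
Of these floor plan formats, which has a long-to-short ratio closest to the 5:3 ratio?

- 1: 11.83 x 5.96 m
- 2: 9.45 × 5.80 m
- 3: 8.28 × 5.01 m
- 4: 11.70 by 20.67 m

3

Ratios (long/short): 1 ≈ 1.985; 2 ≈ 1.629; 3 ≈ 1.653; 4 ≈ 1.767.
5:3 ≈ 1.667; option 3 is nearest (Δ 0.014).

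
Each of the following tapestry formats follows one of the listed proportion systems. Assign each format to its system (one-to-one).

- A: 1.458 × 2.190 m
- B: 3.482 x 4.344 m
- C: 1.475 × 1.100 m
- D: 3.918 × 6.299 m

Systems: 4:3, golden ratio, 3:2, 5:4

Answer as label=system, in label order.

A = 2.190/1.458 ≈ 1.502 → 3:2 (1.500)
B = 4.344/3.482 ≈ 1.248 → 5:4 (1.250)
C = 1.475/1.100 ≈ 1.341 → 4:3 (1.333)
D = 6.299/3.918 ≈ 1.608 → golden ratio (1.618)

A=3:2, B=5:4, C=4:3, D=golden ratio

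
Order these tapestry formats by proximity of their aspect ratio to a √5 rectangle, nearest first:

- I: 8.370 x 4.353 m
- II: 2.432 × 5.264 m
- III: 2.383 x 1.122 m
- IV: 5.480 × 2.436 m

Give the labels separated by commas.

IV, II, III, I

Ratios: I = 8.370 / 4.353 ≈ 1.923; II = 5.264 / 2.432 ≈ 2.164; III = 2.383 / 1.122 ≈ 2.124; IV = 5.480 / 2.436 ≈ 2.250.
|Δ from 2.236|: I 0.313; II 0.072; III 0.112; IV 0.014.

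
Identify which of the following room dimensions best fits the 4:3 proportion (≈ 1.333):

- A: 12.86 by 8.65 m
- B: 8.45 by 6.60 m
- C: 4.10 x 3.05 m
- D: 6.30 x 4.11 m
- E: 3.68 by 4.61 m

C

Ratios (long/short): A ≈ 1.487; B ≈ 1.280; C ≈ 1.344; D ≈ 1.533; E ≈ 1.253.
4:3 ≈ 1.333; option C is nearest (Δ 0.011).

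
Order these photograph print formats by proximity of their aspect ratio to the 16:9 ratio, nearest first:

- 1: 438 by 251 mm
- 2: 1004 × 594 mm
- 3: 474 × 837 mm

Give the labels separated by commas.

1: 438/251 ≈ 1.745 → |1.745 − 1.778| = 0.033
2: 1004/594 ≈ 1.690 → |1.690 − 1.778| = 0.088
3: 837/474 ≈ 1.766 → |1.766 − 1.778| = 0.012

3, 1, 2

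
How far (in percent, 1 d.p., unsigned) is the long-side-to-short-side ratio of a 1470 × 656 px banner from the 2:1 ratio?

Ratio = 1470 / 656 ≈ 2.2409.
Ideal 2:1 = 2.0000. |2.2409 − 2.0000| / 2.0000 ≈ 12.04% → 12.0%.

12.0%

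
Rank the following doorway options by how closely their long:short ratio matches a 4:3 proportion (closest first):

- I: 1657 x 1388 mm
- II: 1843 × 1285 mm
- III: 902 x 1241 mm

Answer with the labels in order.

Ratios: I = 1657 / 1388 ≈ 1.194; II = 1843 / 1285 ≈ 1.434; III = 1241 / 902 ≈ 1.376.
|Δ from 1.333|: I 0.139; II 0.101; III 0.043.

III, II, I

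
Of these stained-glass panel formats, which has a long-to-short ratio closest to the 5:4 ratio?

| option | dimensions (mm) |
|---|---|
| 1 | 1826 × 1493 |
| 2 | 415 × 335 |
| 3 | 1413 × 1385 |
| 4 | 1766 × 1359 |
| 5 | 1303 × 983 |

2

Ratios (long/short): 1 ≈ 1.223; 2 ≈ 1.239; 3 ≈ 1.020; 4 ≈ 1.299; 5 ≈ 1.326.
5:4 ≈ 1.250; option 2 is nearest (Δ 0.011).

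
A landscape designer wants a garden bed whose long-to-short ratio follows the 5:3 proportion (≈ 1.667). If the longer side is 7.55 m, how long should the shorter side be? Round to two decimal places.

5:3 ≈ 1.66667.
Shorter side = 7.55 ÷ 1.66667 ≈ 4.5300 → 4.53 m.

4.53 m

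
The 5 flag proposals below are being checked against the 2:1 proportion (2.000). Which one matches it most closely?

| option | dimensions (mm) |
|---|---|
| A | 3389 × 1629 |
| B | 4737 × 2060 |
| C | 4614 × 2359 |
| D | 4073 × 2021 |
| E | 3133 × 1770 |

D

Ratios (long/short): A ≈ 2.080; B ≈ 2.300; C ≈ 1.956; D ≈ 2.015; E ≈ 1.770.
2:1 ≈ 2.000; option D is nearest (Δ 0.015).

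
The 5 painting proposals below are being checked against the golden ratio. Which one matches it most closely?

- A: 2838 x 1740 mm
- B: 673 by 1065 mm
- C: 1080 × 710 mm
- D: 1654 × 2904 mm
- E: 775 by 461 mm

Target golden ratio ≈ 1.618.
A: 1.631 (Δ0.013)  B: 1.582 (Δ0.036)  C: 1.521 (Δ0.097)  D: 1.756 (Δ0.138)  E: 1.681 (Δ0.063)

A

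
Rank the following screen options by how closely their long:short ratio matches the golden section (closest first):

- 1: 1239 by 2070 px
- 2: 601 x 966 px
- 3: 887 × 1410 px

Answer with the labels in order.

1: 2070/1239 ≈ 1.671 → |1.671 − 1.618| = 0.053
2: 966/601 ≈ 1.607 → |1.607 − 1.618| = 0.011
3: 1410/887 ≈ 1.590 → |1.590 − 1.618| = 0.028

2, 3, 1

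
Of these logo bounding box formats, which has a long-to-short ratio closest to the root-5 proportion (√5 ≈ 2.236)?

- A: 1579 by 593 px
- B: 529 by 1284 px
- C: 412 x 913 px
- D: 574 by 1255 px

C

Ratios (long/short): A ≈ 2.663; B ≈ 2.427; C ≈ 2.216; D ≈ 2.186.
root-5 ≈ 2.236; option C is nearest (Δ 0.020).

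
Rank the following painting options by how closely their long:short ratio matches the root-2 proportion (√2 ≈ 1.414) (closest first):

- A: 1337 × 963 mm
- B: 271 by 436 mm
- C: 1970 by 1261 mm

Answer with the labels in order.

A, C, B

A: 1337/963 ≈ 1.388 → |1.388 − 1.414| = 0.026
B: 436/271 ≈ 1.609 → |1.609 − 1.414| = 0.195
C: 1970/1261 ≈ 1.562 → |1.562 − 1.414| = 0.148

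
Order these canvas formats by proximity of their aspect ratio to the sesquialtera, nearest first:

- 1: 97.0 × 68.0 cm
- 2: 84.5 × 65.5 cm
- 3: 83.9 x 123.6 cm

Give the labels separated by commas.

Ratios: 1 = 97.0 / 68.0 ≈ 1.426; 2 = 84.5 / 65.5 ≈ 1.290; 3 = 123.6 / 83.9 ≈ 1.473.
|Δ from 1.500|: 1 0.074; 2 0.210; 3 0.027.

3, 1, 2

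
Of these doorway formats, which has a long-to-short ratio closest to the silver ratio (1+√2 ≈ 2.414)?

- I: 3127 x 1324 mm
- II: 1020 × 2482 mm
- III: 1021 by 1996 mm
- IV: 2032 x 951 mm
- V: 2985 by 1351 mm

II

Ratios (long/short): I ≈ 2.362; II ≈ 2.433; III ≈ 1.955; IV ≈ 2.137; V ≈ 2.209.
silver ratio ≈ 2.414; option II is nearest (Δ 0.019).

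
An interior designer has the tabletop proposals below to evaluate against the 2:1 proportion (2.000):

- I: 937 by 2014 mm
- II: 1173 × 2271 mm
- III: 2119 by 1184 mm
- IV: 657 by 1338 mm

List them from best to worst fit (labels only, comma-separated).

IV, II, I, III

Ratios: I = 2014 / 937 ≈ 2.149; II = 2271 / 1173 ≈ 1.936; III = 2119 / 1184 ≈ 1.790; IV = 1338 / 657 ≈ 2.037.
|Δ from 2.000|: I 0.149; II 0.064; III 0.210; IV 0.037.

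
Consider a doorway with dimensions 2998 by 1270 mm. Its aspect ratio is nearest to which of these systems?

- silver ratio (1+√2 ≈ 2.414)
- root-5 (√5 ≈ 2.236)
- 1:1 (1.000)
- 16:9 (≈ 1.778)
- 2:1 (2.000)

silver ratio

2998/1270 ≈ 2.361. Nearest candidates are silver ratio (2.414, off by 0.053) and root-5 (2.236, off by 0.125).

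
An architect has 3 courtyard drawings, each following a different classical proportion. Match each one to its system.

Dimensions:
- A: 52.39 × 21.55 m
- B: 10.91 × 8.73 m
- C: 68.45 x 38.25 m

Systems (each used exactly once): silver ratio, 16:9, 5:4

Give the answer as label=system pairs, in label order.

A = 52.39/21.55 ≈ 2.431 → silver ratio (2.414)
B = 10.91/8.73 ≈ 1.250 → 5:4 (1.250)
C = 68.45/38.25 ≈ 1.790 → 16:9 (1.778)

A=silver ratio, B=5:4, C=16:9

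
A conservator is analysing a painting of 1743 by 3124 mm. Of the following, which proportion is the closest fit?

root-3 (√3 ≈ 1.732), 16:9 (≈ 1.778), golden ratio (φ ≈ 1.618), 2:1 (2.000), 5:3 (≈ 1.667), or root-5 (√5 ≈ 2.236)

16:9

3124/1743 ≈ 1.792. Nearest candidates are 16:9 (1.778, off by 0.014) and root-3 (1.732, off by 0.060).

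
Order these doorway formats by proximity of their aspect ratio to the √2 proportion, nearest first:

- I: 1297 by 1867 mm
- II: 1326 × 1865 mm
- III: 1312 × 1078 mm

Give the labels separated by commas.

II, I, III

I: 1867/1297 ≈ 1.439 → |1.439 − 1.414| = 0.025
II: 1865/1326 ≈ 1.406 → |1.406 − 1.414| = 0.008
III: 1312/1078 ≈ 1.217 → |1.217 − 1.414| = 0.197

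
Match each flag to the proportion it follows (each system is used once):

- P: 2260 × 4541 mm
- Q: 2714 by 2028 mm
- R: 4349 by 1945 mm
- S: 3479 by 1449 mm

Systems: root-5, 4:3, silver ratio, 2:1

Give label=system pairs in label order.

P=2:1, Q=4:3, R=root-5, S=silver ratio

P = 4541/2260 ≈ 2.009 → 2:1 (2.000)
Q = 2714/2028 ≈ 1.338 → 4:3 (1.333)
R = 4349/1945 ≈ 2.236 → root-5 (2.236)
S = 3479/1449 ≈ 2.401 → silver ratio (2.414)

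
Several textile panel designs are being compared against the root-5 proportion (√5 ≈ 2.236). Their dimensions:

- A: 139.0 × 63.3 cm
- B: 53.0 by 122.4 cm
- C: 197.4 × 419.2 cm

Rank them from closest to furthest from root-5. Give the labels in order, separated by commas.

A, B, C

Ratios: A = 139.0 / 63.3 ≈ 2.196; B = 122.4 / 53.0 ≈ 2.309; C = 419.2 / 197.4 ≈ 2.124.
|Δ from 2.236|: A 0.040; B 0.073; C 0.112.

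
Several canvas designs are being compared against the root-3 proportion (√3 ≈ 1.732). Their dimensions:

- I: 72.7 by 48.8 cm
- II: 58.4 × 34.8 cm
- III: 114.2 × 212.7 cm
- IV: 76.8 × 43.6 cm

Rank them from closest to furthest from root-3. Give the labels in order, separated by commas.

IV, II, III, I

I: 72.7/48.8 ≈ 1.490 → |1.490 − 1.732| = 0.242
II: 58.4/34.8 ≈ 1.678 → |1.678 − 1.732| = 0.054
III: 212.7/114.2 ≈ 1.863 → |1.863 − 1.732| = 0.131
IV: 76.8/43.6 ≈ 1.761 → |1.761 − 1.732| = 0.029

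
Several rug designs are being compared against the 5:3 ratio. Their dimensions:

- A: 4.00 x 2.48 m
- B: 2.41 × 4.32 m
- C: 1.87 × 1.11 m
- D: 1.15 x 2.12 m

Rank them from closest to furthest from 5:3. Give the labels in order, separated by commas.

Ratios: A = 4.00 / 2.48 ≈ 1.613; B = 4.32 / 2.41 ≈ 1.793; C = 1.87 / 1.11 ≈ 1.685; D = 2.12 / 1.15 ≈ 1.843.
|Δ from 1.667|: A 0.054; B 0.126; C 0.018; D 0.176.

C, A, B, D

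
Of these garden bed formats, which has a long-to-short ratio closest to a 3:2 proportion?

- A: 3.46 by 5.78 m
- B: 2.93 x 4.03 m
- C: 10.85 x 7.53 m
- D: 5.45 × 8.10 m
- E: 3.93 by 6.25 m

D

Target 3:2 ≈ 1.500.
A: 1.671 (Δ0.171)  B: 1.375 (Δ0.125)  C: 1.441 (Δ0.059)  D: 1.486 (Δ0.014)  E: 1.590 (Δ0.090)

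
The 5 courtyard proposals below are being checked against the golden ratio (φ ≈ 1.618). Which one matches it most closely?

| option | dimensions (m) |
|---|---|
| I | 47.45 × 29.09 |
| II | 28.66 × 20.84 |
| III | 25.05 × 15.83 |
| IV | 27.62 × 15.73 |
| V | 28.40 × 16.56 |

I

Target golden ratio ≈ 1.618.
I: 1.631 (Δ0.013)  II: 1.375 (Δ0.243)  III: 1.582 (Δ0.036)  IV: 1.756 (Δ0.138)  V: 1.715 (Δ0.097)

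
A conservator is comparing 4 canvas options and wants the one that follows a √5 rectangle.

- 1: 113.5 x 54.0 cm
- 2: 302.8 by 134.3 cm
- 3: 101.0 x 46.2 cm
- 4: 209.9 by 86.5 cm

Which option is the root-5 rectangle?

Ratios (long/short): 1 ≈ 2.102; 2 ≈ 2.255; 3 ≈ 2.186; 4 ≈ 2.427.
root-5 ≈ 2.236; option 2 is nearest (Δ 0.019).

2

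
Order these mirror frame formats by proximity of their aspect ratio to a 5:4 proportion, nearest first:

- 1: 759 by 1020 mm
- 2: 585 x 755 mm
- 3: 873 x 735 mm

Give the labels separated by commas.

Ratios: 1 = 1020 / 759 ≈ 1.344; 2 = 755 / 585 ≈ 1.291; 3 = 873 / 735 ≈ 1.188.
|Δ from 1.250|: 1 0.094; 2 0.041; 3 0.062.

2, 3, 1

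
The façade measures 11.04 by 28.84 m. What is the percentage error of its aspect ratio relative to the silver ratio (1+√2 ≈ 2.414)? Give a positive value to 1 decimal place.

8.2%

Ratio = 28.84 / 11.04 ≈ 2.6123.
Ideal silver ratio ≈ 2.4142. |2.6123 − 2.4142| / 2.4142 ≈ 8.21% → 8.2%.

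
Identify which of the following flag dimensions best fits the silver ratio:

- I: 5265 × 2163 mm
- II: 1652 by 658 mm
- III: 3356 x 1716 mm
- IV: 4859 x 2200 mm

I

Ratios (long/short): I ≈ 2.434; II ≈ 2.511; III ≈ 1.956; IV ≈ 2.209.
silver ratio ≈ 2.414; option I is nearest (Δ 0.020).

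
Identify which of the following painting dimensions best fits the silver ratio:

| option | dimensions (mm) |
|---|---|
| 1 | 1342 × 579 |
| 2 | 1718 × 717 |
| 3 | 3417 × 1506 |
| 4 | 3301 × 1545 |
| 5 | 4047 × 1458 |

Ratios (long/short): 1 ≈ 2.318; 2 ≈ 2.396; 3 ≈ 2.269; 4 ≈ 2.137; 5 ≈ 2.776.
silver ratio ≈ 2.414; option 2 is nearest (Δ 0.018).

2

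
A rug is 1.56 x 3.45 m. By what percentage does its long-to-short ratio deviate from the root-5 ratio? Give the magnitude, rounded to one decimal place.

Ratio = 3.45 / 1.56 ≈ 2.2115.
Ideal root-5 ≈ 2.2361. |2.2115 − 2.2361| / 2.2361 ≈ 1.10% → 1.1%.

1.1%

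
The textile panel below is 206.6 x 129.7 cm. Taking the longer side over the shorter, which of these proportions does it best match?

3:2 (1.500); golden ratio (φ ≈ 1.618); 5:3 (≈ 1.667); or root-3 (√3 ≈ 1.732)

206.6/129.7 ≈ 1.593. Nearest candidates are golden ratio (1.618, off by 0.025) and 5:3 (1.667, off by 0.074).

golden ratio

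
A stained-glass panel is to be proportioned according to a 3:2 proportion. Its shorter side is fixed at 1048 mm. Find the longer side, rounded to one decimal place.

1572.0 mm

3:2 = 1.50000.
Longer side = 1048 × 1.50000 ≈ 1572.000 → 1572.0 mm.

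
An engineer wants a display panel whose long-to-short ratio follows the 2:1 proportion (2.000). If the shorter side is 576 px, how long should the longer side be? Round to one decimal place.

1152.0 px

2:1 = 2.00000.
Longer side = 576 × 2.00000 ≈ 1152.000 → 1152.0 px.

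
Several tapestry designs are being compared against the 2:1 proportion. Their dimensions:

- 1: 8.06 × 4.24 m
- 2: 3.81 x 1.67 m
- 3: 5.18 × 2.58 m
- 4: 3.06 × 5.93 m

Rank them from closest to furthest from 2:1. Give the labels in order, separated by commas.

3, 4, 1, 2

1: 8.06/4.24 ≈ 1.901 → |1.901 − 2.000| = 0.099
2: 3.81/1.67 ≈ 2.281 → |2.281 − 2.000| = 0.281
3: 5.18/2.58 ≈ 2.008 → |2.008 − 2.000| = 0.008
4: 5.93/3.06 ≈ 1.938 → |1.938 − 2.000| = 0.062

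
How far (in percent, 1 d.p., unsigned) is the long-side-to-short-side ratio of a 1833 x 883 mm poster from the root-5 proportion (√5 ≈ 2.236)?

Ratio = 1833 / 883 ≈ 2.0759.
Ideal root-5 ≈ 2.2361. |2.0759 − 2.2361| / 2.2361 ≈ 7.16% → 7.2%.

7.2%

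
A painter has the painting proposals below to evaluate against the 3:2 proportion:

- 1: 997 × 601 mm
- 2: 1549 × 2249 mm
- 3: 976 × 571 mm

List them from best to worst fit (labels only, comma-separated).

2, 1, 3

Ratios: 1 = 997 / 601 ≈ 1.659; 2 = 2249 / 1549 ≈ 1.452; 3 = 976 / 571 ≈ 1.709.
|Δ from 1.500|: 1 0.159; 2 0.048; 3 0.209.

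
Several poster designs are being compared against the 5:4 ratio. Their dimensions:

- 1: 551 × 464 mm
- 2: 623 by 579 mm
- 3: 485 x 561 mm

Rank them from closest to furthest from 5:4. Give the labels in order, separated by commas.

1: 551/464 ≈ 1.188 → |1.188 − 1.250| = 0.062
2: 623/579 ≈ 1.076 → |1.076 − 1.250| = 0.174
3: 561/485 ≈ 1.157 → |1.157 − 1.250| = 0.093

1, 3, 2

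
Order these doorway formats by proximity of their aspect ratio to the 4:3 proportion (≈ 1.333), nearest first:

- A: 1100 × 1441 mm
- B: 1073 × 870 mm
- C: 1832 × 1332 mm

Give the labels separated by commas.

A, C, B

Ratios: A = 1441 / 1100 ≈ 1.310; B = 1073 / 870 ≈ 1.233; C = 1832 / 1332 ≈ 1.375.
|Δ from 1.333|: A 0.023; B 0.100; C 0.042.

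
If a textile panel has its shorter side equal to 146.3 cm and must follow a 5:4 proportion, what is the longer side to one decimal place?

5:4 = 1.25000.
Longer side = 146.3 × 1.25000 ≈ 182.875 → 182.9 cm.

182.9 cm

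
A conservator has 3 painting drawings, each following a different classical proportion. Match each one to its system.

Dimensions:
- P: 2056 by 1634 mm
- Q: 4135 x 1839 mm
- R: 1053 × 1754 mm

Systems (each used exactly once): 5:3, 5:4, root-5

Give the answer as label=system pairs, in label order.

P = 2056/1634 ≈ 1.258 → 5:4 (1.250)
Q = 4135/1839 ≈ 2.249 → root-5 (2.236)
R = 1754/1053 ≈ 1.666 → 5:3 (1.667)

P=5:4, Q=root-5, R=5:3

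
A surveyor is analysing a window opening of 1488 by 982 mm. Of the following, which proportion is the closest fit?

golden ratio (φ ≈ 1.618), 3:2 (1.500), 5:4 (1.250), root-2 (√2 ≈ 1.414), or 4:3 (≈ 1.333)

3:2

Ratio = 1488 / 982 ≈ 1.515.
Distances: golden ratio 1.618 (Δ 0.103); 3:2 1.500 (Δ 0.015); 5:4 1.250 (Δ 0.265); root-2 1.414 (Δ 0.101); 4:3 1.333 (Δ 0.182).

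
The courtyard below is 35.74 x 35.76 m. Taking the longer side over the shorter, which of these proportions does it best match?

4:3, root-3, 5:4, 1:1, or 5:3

1:1

Ratio = 35.76 / 35.74 ≈ 1.001.
Distances: 4:3 1.333 (Δ 0.332); root-3 1.732 (Δ 0.731); 5:4 1.250 (Δ 0.249); 1:1 1.000 (Δ 0.001); 5:3 1.667 (Δ 0.666).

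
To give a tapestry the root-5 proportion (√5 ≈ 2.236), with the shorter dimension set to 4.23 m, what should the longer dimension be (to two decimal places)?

9.46 m

root-5 ≈ 2.23607.
Longer side = 4.23 × 2.23607 ≈ 9.4586 → 9.46 m.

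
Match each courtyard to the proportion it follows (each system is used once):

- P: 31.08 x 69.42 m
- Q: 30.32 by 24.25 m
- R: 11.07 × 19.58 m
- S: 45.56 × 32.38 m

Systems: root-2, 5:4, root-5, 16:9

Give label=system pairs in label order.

P=root-5, Q=5:4, R=16:9, S=root-2

P = 69.42/31.08 ≈ 2.234 → root-5 (2.236)
Q = 30.32/24.25 ≈ 1.250 → 5:4 (1.250)
R = 19.58/11.07 ≈ 1.769 → 16:9 (1.778)
S = 45.56/32.38 ≈ 1.407 → root-2 (1.414)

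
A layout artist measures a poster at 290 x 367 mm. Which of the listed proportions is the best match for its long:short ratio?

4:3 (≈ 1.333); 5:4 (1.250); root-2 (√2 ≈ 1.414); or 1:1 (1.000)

5:4

367/290 ≈ 1.266. Nearest candidates are 5:4 (1.250, off by 0.016) and 4:3 (1.333, off by 0.067).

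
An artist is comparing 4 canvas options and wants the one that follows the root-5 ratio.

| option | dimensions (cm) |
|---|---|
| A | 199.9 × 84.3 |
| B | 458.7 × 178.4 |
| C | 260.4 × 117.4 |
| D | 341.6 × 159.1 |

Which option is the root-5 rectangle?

C

Ratios (long/short): A ≈ 2.371; B ≈ 2.571; C ≈ 2.218; D ≈ 2.147.
root-5 ≈ 2.236; option C is nearest (Δ 0.018).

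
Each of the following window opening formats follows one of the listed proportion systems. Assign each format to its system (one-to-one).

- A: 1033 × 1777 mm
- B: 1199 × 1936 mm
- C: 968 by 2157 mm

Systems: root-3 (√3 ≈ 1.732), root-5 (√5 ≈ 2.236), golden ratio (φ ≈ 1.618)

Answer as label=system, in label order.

Ratios: A ≈ 1.720; B ≈ 1.615; C ≈ 2.228.
Targets: root-3 ≈ 1.732; root-5 ≈ 2.236; golden ratio ≈ 1.618.

A=root-3, B=golden ratio, C=root-5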